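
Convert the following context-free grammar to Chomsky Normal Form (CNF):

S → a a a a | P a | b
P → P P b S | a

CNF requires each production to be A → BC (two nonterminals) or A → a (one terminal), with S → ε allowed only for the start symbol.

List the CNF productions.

TA → a; S → b; TB → b; P → a; S → TA X0; X0 → TA X1; X1 → TA TA; S → P TA; P → P X2; X2 → P X3; X3 → TB S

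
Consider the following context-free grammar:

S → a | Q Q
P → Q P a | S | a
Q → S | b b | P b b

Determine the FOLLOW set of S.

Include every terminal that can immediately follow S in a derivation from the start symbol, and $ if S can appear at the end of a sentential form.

We compute FOLLOW(S) using the standard algorithm.
FOLLOW(S) starts with {$}.
FIRST(P) = {a, b}
FIRST(Q) = {a, b}
FIRST(S) = {a, b}
FOLLOW(P) = {a, b}
FOLLOW(Q) = {$, a, b}
FOLLOW(S) = {$, a, b}
Therefore, FOLLOW(S) = {$, a, b}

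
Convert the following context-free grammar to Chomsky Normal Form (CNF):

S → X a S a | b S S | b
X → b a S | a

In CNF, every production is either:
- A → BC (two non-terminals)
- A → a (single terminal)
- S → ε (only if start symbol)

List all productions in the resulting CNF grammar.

TA → a; TB → b; S → b; X → a; S → X X0; X0 → TA X1; X1 → S TA; S → TB X2; X2 → S S; X → TB X3; X3 → TA S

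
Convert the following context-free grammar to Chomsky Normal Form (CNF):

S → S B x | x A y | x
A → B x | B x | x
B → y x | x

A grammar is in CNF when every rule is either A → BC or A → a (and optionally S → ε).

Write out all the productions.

TX → x; TY → y; S → x; A → x; B → x; S → S X0; X0 → B TX; S → TX X1; X1 → A TY; A → B TX; A → B TX; B → TY TX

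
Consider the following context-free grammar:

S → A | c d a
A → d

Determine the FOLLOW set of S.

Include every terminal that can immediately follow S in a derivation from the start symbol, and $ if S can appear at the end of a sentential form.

We compute FOLLOW(S) using the standard algorithm.
FOLLOW(S) starts with {$}.
FIRST(A) = {d}
FIRST(S) = {c, d}
FOLLOW(A) = {$}
FOLLOW(S) = {$}
Therefore, FOLLOW(S) = {$}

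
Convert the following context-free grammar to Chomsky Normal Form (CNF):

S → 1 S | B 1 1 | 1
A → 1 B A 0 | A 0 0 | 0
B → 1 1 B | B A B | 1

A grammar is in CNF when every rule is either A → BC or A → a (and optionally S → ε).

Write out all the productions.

T1 → 1; S → 1; T0 → 0; A → 0; B → 1; S → T1 S; S → B X0; X0 → T1 T1; A → T1 X1; X1 → B X2; X2 → A T0; A → A X3; X3 → T0 T0; B → T1 X4; X4 → T1 B; B → B X5; X5 → A B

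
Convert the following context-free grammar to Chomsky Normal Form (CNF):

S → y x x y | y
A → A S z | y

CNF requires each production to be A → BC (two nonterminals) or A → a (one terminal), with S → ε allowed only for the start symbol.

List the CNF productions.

TY → y; TX → x; S → y; TZ → z; A → y; S → TY X0; X0 → TX X1; X1 → TX TY; A → A X2; X2 → S TZ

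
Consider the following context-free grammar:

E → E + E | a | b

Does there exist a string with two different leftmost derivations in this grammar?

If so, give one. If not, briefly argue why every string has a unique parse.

Yes - the string 'a + b + a + b + a + b' has two distinct leftmost derivations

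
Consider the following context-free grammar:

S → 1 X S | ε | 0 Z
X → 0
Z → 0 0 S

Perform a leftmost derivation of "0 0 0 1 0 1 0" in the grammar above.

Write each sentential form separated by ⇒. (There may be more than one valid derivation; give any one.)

S ⇒ 0 Z ⇒ 0 0 0 S ⇒ 0 0 0 1 X S ⇒ 0 0 0 1 0 S ⇒ 0 0 0 1 0 1 X S ⇒ 0 0 0 1 0 1 0 S ⇒ 0 0 0 1 0 1 0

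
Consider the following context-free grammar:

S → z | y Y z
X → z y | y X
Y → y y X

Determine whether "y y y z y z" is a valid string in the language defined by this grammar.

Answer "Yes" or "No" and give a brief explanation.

Yes - a valid derivation exists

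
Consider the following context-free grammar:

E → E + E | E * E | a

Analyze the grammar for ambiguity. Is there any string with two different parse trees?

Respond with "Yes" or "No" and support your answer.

Yes - the string 'a + a * a' has two distinct parse trees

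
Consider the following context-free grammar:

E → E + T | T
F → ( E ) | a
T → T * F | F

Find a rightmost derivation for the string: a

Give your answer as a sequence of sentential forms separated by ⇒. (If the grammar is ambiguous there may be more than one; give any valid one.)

E ⇒ T ⇒ F ⇒ a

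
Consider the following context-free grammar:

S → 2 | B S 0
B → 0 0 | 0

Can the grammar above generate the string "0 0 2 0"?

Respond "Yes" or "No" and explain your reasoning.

Yes - a valid derivation exists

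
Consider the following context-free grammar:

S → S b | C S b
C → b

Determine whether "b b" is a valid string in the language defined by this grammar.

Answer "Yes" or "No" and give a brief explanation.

No - no valid derivation exists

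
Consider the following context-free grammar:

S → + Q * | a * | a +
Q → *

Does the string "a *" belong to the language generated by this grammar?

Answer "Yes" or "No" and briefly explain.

Yes - a valid derivation exists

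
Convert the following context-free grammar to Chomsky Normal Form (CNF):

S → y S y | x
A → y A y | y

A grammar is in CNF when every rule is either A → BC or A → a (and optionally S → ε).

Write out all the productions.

TY → y; S → x; A → y; S → TY X0; X0 → S TY; A → TY X1; X1 → A TY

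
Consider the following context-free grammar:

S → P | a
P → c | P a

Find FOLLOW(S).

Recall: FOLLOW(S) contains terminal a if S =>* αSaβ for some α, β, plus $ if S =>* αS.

We compute FOLLOW(S) using the standard algorithm.
FOLLOW(S) starts with {$}.
FIRST(P) = {c}
FIRST(S) = {a, c}
FOLLOW(P) = {$, a}
FOLLOW(S) = {$}
Therefore, FOLLOW(S) = {$}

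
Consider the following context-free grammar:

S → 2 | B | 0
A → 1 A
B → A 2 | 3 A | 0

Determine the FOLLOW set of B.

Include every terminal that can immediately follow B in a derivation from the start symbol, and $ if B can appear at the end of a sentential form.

We compute FOLLOW(B) using the standard algorithm.
FOLLOW(S) starts with {$}.
FIRST(A) = {1}
FIRST(B) = {0, 1, 3}
FIRST(S) = {0, 1, 2, 3}
FOLLOW(A) = {$, 2}
FOLLOW(B) = {$}
FOLLOW(S) = {$}
Therefore, FOLLOW(B) = {$}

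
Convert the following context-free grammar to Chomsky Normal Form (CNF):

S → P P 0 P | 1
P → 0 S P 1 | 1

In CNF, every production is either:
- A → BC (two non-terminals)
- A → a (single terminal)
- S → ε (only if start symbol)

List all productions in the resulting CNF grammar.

T0 → 0; S → 1; T1 → 1; P → 1; S → P X0; X0 → P X1; X1 → T0 P; P → T0 X2; X2 → S X3; X3 → P T1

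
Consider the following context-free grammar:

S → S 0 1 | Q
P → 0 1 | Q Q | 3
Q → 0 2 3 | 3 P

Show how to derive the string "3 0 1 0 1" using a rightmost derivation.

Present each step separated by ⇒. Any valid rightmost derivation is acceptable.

S ⇒ S 0 1 ⇒ Q 0 1 ⇒ 3 P 0 1 ⇒ 3 0 1 0 1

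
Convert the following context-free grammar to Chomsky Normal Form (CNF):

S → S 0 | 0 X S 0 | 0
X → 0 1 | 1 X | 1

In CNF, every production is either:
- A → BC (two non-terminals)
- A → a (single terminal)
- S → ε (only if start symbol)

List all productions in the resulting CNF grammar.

T0 → 0; S → 0; T1 → 1; X → 1; S → S T0; S → T0 X0; X0 → X X1; X1 → S T0; X → T0 T1; X → T1 X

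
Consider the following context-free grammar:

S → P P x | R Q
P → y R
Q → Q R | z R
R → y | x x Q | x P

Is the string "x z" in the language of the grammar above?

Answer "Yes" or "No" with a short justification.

No - no valid derivation exists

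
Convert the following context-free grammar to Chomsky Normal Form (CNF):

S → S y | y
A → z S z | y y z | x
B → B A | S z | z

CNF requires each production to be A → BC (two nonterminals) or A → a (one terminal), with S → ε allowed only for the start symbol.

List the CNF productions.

TY → y; S → y; TZ → z; A → x; B → z; S → S TY; A → TZ X0; X0 → S TZ; A → TY X1; X1 → TY TZ; B → B A; B → S TZ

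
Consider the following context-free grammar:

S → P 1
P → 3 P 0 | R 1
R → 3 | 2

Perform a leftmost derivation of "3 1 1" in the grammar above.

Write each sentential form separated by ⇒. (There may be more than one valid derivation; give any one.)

S ⇒ P 1 ⇒ R 1 1 ⇒ 3 1 1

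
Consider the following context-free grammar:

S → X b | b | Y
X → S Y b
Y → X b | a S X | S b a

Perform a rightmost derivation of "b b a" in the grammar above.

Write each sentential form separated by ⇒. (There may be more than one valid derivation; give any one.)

S ⇒ Y ⇒ S b a ⇒ b b a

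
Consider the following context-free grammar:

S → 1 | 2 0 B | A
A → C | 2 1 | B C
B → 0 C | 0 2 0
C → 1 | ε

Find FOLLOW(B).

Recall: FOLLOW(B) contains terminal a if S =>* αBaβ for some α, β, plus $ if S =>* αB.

We compute FOLLOW(B) using the standard algorithm.
FOLLOW(S) starts with {$}.
FIRST(A) = {0, 1, 2, ε}
FIRST(B) = {0}
FIRST(C) = {1, ε}
FIRST(S) = {0, 1, 2, ε}
FOLLOW(A) = {$}
FOLLOW(B) = {$, 1}
FOLLOW(C) = {$, 1}
FOLLOW(S) = {$}
Therefore, FOLLOW(B) = {$, 1}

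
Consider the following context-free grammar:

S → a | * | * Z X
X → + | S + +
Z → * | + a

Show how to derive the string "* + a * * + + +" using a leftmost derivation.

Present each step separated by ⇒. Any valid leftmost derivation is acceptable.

S ⇒ * Z X ⇒ * + a X ⇒ * + a S + + ⇒ * + a * Z X + + ⇒ * + a * * X + + ⇒ * + a * * + + +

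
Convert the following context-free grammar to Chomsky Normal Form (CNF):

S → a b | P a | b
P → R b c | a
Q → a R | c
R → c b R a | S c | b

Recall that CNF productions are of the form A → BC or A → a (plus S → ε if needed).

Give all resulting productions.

TA → a; TB → b; S → b; TC → c; P → a; Q → c; R → b; S → TA TB; S → P TA; P → R X0; X0 → TB TC; Q → TA R; R → TC X1; X1 → TB X2; X2 → R TA; R → S TC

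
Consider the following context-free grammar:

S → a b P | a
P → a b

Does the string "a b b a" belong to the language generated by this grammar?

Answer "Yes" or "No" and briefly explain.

No - no valid derivation exists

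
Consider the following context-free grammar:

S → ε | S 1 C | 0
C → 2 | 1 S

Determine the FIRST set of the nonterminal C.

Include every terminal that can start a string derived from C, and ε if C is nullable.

We compute FIRST(C) using the standard algorithm.
FIRST(C) = {1, 2}
FIRST(S) = {0, 1, ε}
Therefore, FIRST(C) = {1, 2}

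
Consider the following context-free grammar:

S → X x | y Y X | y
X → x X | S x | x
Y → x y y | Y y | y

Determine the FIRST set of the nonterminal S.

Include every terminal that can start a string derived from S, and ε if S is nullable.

We compute FIRST(S) using the standard algorithm.
FIRST(S) = {x, y}
FIRST(X) = {x, y}
FIRST(Y) = {x, y}
Therefore, FIRST(S) = {x, y}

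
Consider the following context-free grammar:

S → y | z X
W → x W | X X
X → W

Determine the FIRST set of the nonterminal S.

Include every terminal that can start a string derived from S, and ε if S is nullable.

We compute FIRST(S) using the standard algorithm.
FIRST(S) = {y, z}
FIRST(W) = {x}
FIRST(X) = {x}
Therefore, FIRST(S) = {y, z}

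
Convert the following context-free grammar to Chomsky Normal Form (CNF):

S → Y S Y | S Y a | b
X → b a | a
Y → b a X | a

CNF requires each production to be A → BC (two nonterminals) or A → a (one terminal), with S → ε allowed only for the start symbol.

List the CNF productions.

TA → a; S → b; TB → b; X → a; Y → a; S → Y X0; X0 → S Y; S → S X1; X1 → Y TA; X → TB TA; Y → TB X2; X2 → TA X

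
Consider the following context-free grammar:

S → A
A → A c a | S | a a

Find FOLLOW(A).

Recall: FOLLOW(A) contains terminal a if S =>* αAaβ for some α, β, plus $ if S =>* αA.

We compute FOLLOW(A) using the standard algorithm.
FOLLOW(S) starts with {$}.
FIRST(A) = {a}
FIRST(S) = {a}
FOLLOW(A) = {$, c}
FOLLOW(S) = {$, c}
Therefore, FOLLOW(A) = {$, c}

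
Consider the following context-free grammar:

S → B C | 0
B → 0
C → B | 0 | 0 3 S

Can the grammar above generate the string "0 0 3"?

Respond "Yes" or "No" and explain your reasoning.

No - no valid derivation exists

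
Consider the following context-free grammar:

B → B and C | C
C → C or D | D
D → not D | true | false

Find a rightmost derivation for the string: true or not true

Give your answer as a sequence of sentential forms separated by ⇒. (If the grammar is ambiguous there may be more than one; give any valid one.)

B ⇒ C ⇒ C or D ⇒ C or not D ⇒ C or not true ⇒ D or not true ⇒ true or not true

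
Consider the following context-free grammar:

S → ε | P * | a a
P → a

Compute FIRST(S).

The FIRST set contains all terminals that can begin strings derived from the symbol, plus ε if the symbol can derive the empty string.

We compute FIRST(S) using the standard algorithm.
FIRST(P) = {a}
FIRST(S) = {a, ε}
Therefore, FIRST(S) = {a, ε}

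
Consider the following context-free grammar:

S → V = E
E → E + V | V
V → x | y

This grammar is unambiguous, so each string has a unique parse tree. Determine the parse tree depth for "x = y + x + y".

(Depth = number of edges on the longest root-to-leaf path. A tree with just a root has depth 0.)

5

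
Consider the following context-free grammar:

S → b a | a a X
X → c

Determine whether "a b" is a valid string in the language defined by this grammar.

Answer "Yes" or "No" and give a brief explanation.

No - no valid derivation exists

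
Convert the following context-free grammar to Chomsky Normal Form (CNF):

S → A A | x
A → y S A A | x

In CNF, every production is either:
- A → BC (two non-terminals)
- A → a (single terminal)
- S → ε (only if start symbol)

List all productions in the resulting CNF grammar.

S → x; TY → y; A → x; S → A A; A → TY X0; X0 → S X1; X1 → A A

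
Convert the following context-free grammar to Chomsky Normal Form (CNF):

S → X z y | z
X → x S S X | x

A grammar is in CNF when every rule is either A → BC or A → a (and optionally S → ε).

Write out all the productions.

TZ → z; TY → y; S → z; TX → x; X → x; S → X X0; X0 → TZ TY; X → TX X1; X1 → S X2; X2 → S X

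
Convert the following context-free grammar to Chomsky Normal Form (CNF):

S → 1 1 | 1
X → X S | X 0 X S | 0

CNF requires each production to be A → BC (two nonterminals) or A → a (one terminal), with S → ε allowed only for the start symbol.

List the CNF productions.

T1 → 1; S → 1; T0 → 0; X → 0; S → T1 T1; X → X S; X → X X0; X0 → T0 X1; X1 → X S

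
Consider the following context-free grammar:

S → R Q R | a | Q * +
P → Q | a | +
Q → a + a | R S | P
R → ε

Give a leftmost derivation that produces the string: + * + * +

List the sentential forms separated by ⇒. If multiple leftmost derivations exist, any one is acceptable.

S ⇒ Q * + ⇒ R S * + ⇒ S * + ⇒ Q * + * + ⇒ P * + * + ⇒ + * + * +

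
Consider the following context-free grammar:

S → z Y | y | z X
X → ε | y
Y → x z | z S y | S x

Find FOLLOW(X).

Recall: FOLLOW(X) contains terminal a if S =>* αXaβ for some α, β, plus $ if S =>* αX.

We compute FOLLOW(X) using the standard algorithm.
FOLLOW(S) starts with {$}.
FIRST(S) = {y, z}
FIRST(X) = {y, ε}
FIRST(Y) = {x, y, z}
FOLLOW(S) = {$, x, y}
FOLLOW(X) = {$, x, y}
FOLLOW(Y) = {$, x, y}
Therefore, FOLLOW(X) = {$, x, y}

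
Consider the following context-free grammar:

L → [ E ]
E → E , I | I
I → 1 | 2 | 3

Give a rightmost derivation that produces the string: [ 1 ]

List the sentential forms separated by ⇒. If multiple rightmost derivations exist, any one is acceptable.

L ⇒ [ E ] ⇒ [ I ] ⇒ [ 1 ]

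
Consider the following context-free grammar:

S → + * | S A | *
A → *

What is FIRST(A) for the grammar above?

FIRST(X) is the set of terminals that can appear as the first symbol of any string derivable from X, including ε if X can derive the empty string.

We compute FIRST(A) using the standard algorithm.
FIRST(A) = {*}
FIRST(S) = {*, +}
Therefore, FIRST(A) = {*}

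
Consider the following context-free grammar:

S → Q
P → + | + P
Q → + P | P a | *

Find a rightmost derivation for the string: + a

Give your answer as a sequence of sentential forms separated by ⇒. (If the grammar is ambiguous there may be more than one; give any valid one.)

S ⇒ Q ⇒ P a ⇒ + a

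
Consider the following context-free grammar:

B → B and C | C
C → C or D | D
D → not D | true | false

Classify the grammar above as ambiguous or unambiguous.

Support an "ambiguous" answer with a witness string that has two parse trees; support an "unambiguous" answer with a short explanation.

Unambiguous - every string in the language has a unique parse tree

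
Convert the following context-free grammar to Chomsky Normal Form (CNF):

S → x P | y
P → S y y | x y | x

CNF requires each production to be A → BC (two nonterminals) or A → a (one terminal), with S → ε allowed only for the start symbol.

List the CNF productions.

TX → x; S → y; TY → y; P → x; S → TX P; P → S X0; X0 → TY TY; P → TX TY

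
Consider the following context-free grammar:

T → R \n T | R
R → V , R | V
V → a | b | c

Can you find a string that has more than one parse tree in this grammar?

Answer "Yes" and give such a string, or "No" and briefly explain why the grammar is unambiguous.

No - the grammar is unambiguous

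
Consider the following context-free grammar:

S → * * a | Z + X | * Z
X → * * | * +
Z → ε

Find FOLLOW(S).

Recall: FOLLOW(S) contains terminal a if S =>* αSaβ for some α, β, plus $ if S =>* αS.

We compute FOLLOW(S) using the standard algorithm.
FOLLOW(S) starts with {$}.
FIRST(S) = {*, +}
FIRST(X) = {*}
FIRST(Z) = {ε}
FOLLOW(S) = {$}
FOLLOW(X) = {$}
FOLLOW(Z) = {$, +}
Therefore, FOLLOW(S) = {$}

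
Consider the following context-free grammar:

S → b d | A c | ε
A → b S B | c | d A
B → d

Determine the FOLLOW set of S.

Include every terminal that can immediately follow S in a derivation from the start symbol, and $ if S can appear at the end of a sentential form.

We compute FOLLOW(S) using the standard algorithm.
FOLLOW(S) starts with {$}.
FIRST(A) = {b, c, d}
FIRST(B) = {d}
FIRST(S) = {b, c, d, ε}
FOLLOW(A) = {c}
FOLLOW(B) = {c}
FOLLOW(S) = {$, d}
Therefore, FOLLOW(S) = {$, d}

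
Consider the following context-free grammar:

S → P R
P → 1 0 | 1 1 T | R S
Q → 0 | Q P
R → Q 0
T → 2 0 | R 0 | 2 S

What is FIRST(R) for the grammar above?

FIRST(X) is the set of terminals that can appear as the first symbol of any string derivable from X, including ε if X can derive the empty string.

We compute FIRST(R) using the standard algorithm.
FIRST(P) = {0, 1}
FIRST(Q) = {0}
FIRST(R) = {0}
FIRST(S) = {0, 1}
FIRST(T) = {0, 2}
Therefore, FIRST(R) = {0}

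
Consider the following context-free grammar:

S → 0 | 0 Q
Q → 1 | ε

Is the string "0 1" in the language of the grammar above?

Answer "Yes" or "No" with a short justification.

Yes - a valid derivation exists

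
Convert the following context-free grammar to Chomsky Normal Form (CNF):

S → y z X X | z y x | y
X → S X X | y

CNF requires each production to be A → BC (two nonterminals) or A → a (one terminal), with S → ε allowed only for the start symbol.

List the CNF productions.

TY → y; TZ → z; TX → x; S → y; X → y; S → TY X0; X0 → TZ X1; X1 → X X; S → TZ X2; X2 → TY TX; X → S X3; X3 → X X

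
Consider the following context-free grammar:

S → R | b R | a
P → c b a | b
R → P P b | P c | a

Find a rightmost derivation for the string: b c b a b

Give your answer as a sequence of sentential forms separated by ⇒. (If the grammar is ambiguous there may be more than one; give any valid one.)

S ⇒ R ⇒ P P b ⇒ P c b a b ⇒ b c b a b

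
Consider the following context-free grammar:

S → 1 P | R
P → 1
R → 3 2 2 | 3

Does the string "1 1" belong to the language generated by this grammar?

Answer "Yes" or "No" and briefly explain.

Yes - a valid derivation exists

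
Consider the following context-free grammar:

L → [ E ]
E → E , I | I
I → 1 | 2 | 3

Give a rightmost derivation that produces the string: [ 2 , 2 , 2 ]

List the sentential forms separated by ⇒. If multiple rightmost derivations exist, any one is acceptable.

L ⇒ [ E ] ⇒ [ E , I ] ⇒ [ E , 2 ] ⇒ [ E , I , 2 ] ⇒ [ E , 2 , 2 ] ⇒ [ I , 2 , 2 ] ⇒ [ 2 , 2 , 2 ]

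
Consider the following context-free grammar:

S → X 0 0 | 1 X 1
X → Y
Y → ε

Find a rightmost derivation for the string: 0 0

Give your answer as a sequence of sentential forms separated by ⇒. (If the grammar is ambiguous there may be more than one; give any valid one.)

S ⇒ X 0 0 ⇒ Y 0 0 ⇒ 0 0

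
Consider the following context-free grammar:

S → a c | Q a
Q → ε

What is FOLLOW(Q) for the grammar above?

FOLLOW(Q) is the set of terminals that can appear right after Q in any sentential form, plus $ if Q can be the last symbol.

We compute FOLLOW(Q) using the standard algorithm.
FOLLOW(S) starts with {$}.
FIRST(Q) = {ε}
FIRST(S) = {a}
FOLLOW(Q) = {a}
FOLLOW(S) = {$}
Therefore, FOLLOW(Q) = {a}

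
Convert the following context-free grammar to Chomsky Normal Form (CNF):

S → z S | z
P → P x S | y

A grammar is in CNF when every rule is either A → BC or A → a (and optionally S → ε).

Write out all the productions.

TZ → z; S → z; TX → x; P → y; S → TZ S; P → P X0; X0 → TX S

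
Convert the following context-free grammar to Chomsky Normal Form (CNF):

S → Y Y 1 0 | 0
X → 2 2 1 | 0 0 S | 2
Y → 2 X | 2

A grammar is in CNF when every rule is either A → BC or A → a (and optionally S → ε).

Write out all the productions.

T1 → 1; T0 → 0; S → 0; T2 → 2; X → 2; Y → 2; S → Y X0; X0 → Y X1; X1 → T1 T0; X → T2 X2; X2 → T2 T1; X → T0 X3; X3 → T0 S; Y → T2 X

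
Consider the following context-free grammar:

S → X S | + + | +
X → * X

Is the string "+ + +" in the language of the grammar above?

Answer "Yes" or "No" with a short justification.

No - no valid derivation exists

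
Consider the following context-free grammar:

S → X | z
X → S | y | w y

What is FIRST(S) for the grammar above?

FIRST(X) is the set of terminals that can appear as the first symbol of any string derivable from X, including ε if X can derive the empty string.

We compute FIRST(S) using the standard algorithm.
FIRST(S) = {w, y, z}
FIRST(X) = {w, y, z}
Therefore, FIRST(S) = {w, y, z}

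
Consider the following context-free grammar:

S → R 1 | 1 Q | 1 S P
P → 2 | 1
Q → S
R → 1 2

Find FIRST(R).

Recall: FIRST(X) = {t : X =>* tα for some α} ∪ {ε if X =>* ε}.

We compute FIRST(R) using the standard algorithm.
FIRST(P) = {1, 2}
FIRST(Q) = {1}
FIRST(R) = {1}
FIRST(S) = {1}
Therefore, FIRST(R) = {1}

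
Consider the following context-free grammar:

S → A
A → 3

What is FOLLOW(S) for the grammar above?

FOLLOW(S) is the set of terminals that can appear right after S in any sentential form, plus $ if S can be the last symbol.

We compute FOLLOW(S) using the standard algorithm.
FOLLOW(S) starts with {$}.
FIRST(A) = {3}
FIRST(S) = {3}
FOLLOW(A) = {$}
FOLLOW(S) = {$}
Therefore, FOLLOW(S) = {$}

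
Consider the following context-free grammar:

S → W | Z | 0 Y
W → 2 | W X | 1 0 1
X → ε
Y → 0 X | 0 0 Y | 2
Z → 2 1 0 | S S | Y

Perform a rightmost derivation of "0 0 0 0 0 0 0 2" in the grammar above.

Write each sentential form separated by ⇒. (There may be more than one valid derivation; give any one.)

S ⇒ 0 Y ⇒ 0 0 0 Y ⇒ 0 0 0 0 0 Y ⇒ 0 0 0 0 0 0 0 Y ⇒ 0 0 0 0 0 0 0 2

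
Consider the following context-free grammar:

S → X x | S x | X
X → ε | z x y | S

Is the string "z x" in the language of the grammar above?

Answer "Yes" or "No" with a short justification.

No - no valid derivation exists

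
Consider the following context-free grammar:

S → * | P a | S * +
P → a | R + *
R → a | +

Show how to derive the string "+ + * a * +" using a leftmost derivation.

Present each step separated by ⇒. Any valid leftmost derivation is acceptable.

S ⇒ S * + ⇒ P a * + ⇒ R + * a * + ⇒ + + * a * +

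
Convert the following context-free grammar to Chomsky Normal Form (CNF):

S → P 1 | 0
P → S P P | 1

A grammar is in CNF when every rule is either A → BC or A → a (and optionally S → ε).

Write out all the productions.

T1 → 1; S → 0; P → 1; S → P T1; P → S X0; X0 → P P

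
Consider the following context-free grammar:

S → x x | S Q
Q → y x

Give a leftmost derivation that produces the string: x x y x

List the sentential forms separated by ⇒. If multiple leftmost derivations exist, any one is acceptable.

S ⇒ S Q ⇒ x x Q ⇒ x x y x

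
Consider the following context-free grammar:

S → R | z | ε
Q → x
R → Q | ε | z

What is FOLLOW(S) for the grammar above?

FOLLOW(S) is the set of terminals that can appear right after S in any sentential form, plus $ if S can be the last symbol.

We compute FOLLOW(S) using the standard algorithm.
FOLLOW(S) starts with {$}.
FIRST(Q) = {x}
FIRST(R) = {x, z, ε}
FIRST(S) = {x, z, ε}
FOLLOW(Q) = {$}
FOLLOW(R) = {$}
FOLLOW(S) = {$}
Therefore, FOLLOW(S) = {$}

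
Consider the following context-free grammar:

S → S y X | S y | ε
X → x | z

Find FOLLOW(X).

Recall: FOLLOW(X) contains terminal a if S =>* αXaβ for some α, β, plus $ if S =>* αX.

We compute FOLLOW(X) using the standard algorithm.
FOLLOW(S) starts with {$}.
FIRST(S) = {y, ε}
FIRST(X) = {x, z}
FOLLOW(S) = {$, y}
FOLLOW(X) = {$, y}
Therefore, FOLLOW(X) = {$, y}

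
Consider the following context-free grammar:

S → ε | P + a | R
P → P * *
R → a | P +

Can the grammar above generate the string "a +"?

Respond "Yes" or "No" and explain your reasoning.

No - no valid derivation exists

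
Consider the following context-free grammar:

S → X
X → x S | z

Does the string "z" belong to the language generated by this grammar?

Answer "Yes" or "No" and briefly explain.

Yes - a valid derivation exists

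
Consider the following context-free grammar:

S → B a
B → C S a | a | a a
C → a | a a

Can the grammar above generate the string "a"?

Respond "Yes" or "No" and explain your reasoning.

No - no valid derivation exists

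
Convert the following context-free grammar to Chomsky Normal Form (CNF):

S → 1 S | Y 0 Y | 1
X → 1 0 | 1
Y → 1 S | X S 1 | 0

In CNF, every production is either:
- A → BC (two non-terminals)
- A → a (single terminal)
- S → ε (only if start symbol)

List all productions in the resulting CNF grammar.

T1 → 1; T0 → 0; S → 1; X → 1; Y → 0; S → T1 S; S → Y X0; X0 → T0 Y; X → T1 T0; Y → T1 S; Y → X X1; X1 → S T1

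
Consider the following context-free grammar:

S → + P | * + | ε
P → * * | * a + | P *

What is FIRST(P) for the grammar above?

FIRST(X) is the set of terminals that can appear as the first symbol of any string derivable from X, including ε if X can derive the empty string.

We compute FIRST(P) using the standard algorithm.
FIRST(P) = {*}
FIRST(S) = {*, +, ε}
Therefore, FIRST(P) = {*}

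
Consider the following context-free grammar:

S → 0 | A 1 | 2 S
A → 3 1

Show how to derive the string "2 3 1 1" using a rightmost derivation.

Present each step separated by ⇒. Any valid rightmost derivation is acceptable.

S ⇒ 2 S ⇒ 2 A 1 ⇒ 2 3 1 1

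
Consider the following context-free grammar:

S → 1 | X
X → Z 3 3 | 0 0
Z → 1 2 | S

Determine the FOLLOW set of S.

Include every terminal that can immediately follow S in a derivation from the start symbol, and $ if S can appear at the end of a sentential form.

We compute FOLLOW(S) using the standard algorithm.
FOLLOW(S) starts with {$}.
FIRST(S) = {0, 1}
FIRST(X) = {0, 1}
FIRST(Z) = {0, 1}
FOLLOW(S) = {$, 3}
FOLLOW(X) = {$, 3}
FOLLOW(Z) = {3}
Therefore, FOLLOW(S) = {$, 3}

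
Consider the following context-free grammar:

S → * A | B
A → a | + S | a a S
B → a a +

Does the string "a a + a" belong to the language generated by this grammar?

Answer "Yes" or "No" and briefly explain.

No - no valid derivation exists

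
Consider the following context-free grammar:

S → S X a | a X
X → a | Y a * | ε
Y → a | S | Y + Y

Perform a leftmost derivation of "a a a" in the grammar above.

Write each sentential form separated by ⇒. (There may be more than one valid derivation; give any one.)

S ⇒ S X a ⇒ a X X a ⇒ a X a ⇒ a a a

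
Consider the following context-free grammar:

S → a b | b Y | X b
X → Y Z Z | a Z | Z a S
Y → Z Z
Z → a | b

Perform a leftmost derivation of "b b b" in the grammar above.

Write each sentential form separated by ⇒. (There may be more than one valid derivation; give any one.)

S ⇒ b Y ⇒ b Z Z ⇒ b b Z ⇒ b b b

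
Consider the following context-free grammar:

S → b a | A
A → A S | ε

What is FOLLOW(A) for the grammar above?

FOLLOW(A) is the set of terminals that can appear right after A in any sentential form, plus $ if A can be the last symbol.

We compute FOLLOW(A) using the standard algorithm.
FOLLOW(S) starts with {$}.
FIRST(A) = {b, ε}
FIRST(S) = {b, ε}
FOLLOW(A) = {$, b}
FOLLOW(S) = {$, b}
Therefore, FOLLOW(A) = {$, b}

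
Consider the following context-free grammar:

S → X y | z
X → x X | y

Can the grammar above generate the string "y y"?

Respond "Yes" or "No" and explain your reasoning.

Yes - a valid derivation exists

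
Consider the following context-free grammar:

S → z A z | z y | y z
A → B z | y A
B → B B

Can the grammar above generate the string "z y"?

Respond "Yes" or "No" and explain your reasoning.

Yes - a valid derivation exists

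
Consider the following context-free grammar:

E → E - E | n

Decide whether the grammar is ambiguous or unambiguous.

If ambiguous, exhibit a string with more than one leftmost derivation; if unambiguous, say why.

Ambiguous - the string 'n - n - n - n - n' has two distinct leftmost derivations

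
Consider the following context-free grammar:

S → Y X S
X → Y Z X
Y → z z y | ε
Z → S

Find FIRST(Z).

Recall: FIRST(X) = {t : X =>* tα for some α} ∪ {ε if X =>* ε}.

We compute FIRST(Z) using the standard algorithm.
FIRST(S) = {z}
FIRST(X) = {z}
FIRST(Y) = {z, ε}
FIRST(Z) = {z}
Therefore, FIRST(Z) = {z}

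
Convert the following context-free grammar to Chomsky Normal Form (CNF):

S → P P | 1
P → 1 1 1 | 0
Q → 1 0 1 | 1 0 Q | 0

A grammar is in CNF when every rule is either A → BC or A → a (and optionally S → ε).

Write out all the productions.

S → 1; T1 → 1; P → 0; T0 → 0; Q → 0; S → P P; P → T1 X0; X0 → T1 T1; Q → T1 X1; X1 → T0 T1; Q → T1 X2; X2 → T0 Q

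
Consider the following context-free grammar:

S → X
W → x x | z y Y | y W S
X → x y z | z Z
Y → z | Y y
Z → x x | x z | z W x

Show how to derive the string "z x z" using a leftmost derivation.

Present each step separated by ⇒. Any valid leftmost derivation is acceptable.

S ⇒ X ⇒ z Z ⇒ z x z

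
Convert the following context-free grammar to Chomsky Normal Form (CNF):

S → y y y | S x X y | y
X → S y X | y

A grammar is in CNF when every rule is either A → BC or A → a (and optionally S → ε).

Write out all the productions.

TY → y; TX → x; S → y; X → y; S → TY X0; X0 → TY TY; S → S X1; X1 → TX X2; X2 → X TY; X → S X3; X3 → TY X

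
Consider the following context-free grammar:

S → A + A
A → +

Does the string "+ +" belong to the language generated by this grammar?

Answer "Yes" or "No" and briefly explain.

No - no valid derivation exists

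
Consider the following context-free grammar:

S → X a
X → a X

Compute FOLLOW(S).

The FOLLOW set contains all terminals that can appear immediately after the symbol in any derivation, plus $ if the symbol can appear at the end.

We compute FOLLOW(S) using the standard algorithm.
FOLLOW(S) starts with {$}.
FIRST(S) = {a}
FIRST(X) = {a}
FOLLOW(S) = {$}
FOLLOW(X) = {a}
Therefore, FOLLOW(S) = {$}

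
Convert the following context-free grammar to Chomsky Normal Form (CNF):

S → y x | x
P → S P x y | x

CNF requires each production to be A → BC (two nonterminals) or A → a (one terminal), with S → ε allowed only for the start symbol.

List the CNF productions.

TY → y; TX → x; S → x; P → x; S → TY TX; P → S X0; X0 → P X1; X1 → TX TY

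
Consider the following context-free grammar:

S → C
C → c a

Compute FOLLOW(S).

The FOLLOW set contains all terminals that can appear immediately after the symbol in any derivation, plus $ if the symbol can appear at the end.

We compute FOLLOW(S) using the standard algorithm.
FOLLOW(S) starts with {$}.
FIRST(C) = {c}
FIRST(S) = {c}
FOLLOW(C) = {$}
FOLLOW(S) = {$}
Therefore, FOLLOW(S) = {$}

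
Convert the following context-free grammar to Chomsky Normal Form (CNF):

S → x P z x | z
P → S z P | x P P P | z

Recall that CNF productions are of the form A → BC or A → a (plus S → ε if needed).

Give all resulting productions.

TX → x; TZ → z; S → z; P → z; S → TX X0; X0 → P X1; X1 → TZ TX; P → S X2; X2 → TZ P; P → TX X3; X3 → P X4; X4 → P P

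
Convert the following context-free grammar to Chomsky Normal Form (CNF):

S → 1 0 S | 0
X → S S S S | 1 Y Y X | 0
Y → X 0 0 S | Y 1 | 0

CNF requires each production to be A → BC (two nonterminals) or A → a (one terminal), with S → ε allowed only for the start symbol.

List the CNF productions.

T1 → 1; T0 → 0; S → 0; X → 0; Y → 0; S → T1 X0; X0 → T0 S; X → S X1; X1 → S X2; X2 → S S; X → T1 X3; X3 → Y X4; X4 → Y X; Y → X X5; X5 → T0 X6; X6 → T0 S; Y → Y T1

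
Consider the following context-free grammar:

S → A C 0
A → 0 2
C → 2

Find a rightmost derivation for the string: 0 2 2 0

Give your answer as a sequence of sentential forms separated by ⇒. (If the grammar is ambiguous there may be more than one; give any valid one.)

S ⇒ A C 0 ⇒ A 2 0 ⇒ 0 2 2 0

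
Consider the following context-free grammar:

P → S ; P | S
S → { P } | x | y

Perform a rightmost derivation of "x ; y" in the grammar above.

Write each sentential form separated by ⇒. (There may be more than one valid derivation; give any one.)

P ⇒ S ; P ⇒ S ; S ⇒ S ; y ⇒ x ; y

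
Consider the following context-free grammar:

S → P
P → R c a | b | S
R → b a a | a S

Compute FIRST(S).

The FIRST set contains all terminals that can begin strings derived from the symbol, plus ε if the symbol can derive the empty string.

We compute FIRST(S) using the standard algorithm.
FIRST(P) = {a, b}
FIRST(R) = {a, b}
FIRST(S) = {a, b}
Therefore, FIRST(S) = {a, b}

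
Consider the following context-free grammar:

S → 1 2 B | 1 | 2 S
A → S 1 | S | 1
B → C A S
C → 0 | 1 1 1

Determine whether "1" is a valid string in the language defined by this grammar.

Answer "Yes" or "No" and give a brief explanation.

Yes - a valid derivation exists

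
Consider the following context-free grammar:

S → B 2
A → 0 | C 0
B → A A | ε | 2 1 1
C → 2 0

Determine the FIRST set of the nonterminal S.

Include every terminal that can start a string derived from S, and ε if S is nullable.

We compute FIRST(S) using the standard algorithm.
FIRST(A) = {0, 2}
FIRST(B) = {0, 2, ε}
FIRST(C) = {2}
FIRST(S) = {0, 2}
Therefore, FIRST(S) = {0, 2}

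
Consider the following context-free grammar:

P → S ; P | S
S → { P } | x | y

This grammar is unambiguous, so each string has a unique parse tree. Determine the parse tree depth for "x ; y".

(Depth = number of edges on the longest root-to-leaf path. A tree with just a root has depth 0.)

3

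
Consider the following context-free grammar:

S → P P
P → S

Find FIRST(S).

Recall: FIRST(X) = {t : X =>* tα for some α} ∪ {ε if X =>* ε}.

We compute FIRST(S) using the standard algorithm.
FIRST(P) = {}
FIRST(S) = {}
Therefore, FIRST(S) = {}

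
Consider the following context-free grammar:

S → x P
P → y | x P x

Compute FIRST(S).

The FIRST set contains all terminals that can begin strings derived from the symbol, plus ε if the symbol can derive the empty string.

We compute FIRST(S) using the standard algorithm.
FIRST(P) = {x, y}
FIRST(S) = {x}
Therefore, FIRST(S) = {x}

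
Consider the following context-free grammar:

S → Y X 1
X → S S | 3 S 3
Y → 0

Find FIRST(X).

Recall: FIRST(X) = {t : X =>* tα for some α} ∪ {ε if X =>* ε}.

We compute FIRST(X) using the standard algorithm.
FIRST(S) = {0}
FIRST(X) = {0, 3}
FIRST(Y) = {0}
Therefore, FIRST(X) = {0, 3}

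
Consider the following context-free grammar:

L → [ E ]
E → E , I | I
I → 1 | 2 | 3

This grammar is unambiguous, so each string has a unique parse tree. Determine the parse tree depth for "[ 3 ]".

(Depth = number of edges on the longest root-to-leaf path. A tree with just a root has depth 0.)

3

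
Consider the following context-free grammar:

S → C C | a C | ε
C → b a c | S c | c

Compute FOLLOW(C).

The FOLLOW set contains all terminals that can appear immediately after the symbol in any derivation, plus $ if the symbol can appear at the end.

We compute FOLLOW(C) using the standard algorithm.
FOLLOW(S) starts with {$}.
FIRST(C) = {a, b, c}
FIRST(S) = {a, b, c, ε}
FOLLOW(C) = {$, a, b, c}
FOLLOW(S) = {$, c}
Therefore, FOLLOW(C) = {$, a, b, c}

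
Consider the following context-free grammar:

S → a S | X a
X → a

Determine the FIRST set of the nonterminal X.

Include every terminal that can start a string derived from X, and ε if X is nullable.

We compute FIRST(X) using the standard algorithm.
FIRST(S) = {a}
FIRST(X) = {a}
Therefore, FIRST(X) = {a}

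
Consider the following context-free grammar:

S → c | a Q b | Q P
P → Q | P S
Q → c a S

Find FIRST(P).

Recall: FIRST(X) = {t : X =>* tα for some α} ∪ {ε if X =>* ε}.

We compute FIRST(P) using the standard algorithm.
FIRST(P) = {c}
FIRST(Q) = {c}
FIRST(S) = {a, c}
Therefore, FIRST(P) = {c}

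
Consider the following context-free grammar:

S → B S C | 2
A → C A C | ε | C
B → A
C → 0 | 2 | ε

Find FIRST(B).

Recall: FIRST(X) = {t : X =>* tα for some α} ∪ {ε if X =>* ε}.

We compute FIRST(B) using the standard algorithm.
FIRST(A) = {0, 2, ε}
FIRST(B) = {0, 2, ε}
FIRST(C) = {0, 2, ε}
FIRST(S) = {0, 2}
Therefore, FIRST(B) = {0, 2, ε}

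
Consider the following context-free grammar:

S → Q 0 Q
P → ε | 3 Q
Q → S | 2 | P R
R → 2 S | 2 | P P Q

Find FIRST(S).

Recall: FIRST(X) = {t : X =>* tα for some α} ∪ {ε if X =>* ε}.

We compute FIRST(S) using the standard algorithm.
FIRST(P) = {3, ε}
FIRST(Q) = {2, 3}
FIRST(R) = {2, 3}
FIRST(S) = {2, 3}
Therefore, FIRST(S) = {2, 3}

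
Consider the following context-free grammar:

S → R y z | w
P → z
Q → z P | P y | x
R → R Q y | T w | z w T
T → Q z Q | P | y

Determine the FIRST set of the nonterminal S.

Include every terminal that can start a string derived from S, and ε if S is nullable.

We compute FIRST(S) using the standard algorithm.
FIRST(P) = {z}
FIRST(Q) = {x, z}
FIRST(R) = {x, y, z}
FIRST(S) = {w, x, y, z}
FIRST(T) = {x, y, z}
Therefore, FIRST(S) = {w, x, y, z}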